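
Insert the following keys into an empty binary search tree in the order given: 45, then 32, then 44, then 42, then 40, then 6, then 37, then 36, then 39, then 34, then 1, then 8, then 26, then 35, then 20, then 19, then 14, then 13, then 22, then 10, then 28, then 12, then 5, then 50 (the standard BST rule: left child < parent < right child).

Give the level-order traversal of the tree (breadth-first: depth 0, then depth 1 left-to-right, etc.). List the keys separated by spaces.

Resulting structure (node: left, right):
  45: L=32, R=50
  32: L=6, R=44
  44: L=42, R=–
  42: L=40, R=–
  40: L=37, R=–
  6: L=1, R=8
  37: L=36, R=39
  36: L=34, R=–
  39: L=–, R=–
  34: L=–, R=35
  1: L=–, R=5
  8: L=–, R=26
  26: L=20, R=28
  35: L=–, R=–
  20: L=19, R=22
  19: L=14, R=–
  14: L=13, R=–
  13: L=10, R=–
  22: L=–, R=–
  10: L=–, R=12
  28: L=–, R=–
  12: L=–, R=–
  5: L=–, R=–
  50: L=–, R=–

45 32 50 6 44 1 8 42 5 26 40 20 28 37 19 22 36 39 14 34 13 35 10 12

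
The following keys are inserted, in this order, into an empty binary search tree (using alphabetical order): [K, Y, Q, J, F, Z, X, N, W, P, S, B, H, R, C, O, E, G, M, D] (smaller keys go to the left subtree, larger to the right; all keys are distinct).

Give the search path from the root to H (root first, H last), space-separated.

K J F H

Resulting structure (node: left, right):
  K: L=J, R=Y
  Y: L=Q, R=Z
  Q: L=N, R=X
  J: L=F, R=–
  F: L=B, R=H
  Z: L=–, R=–
  X: L=W, R=–
  N: L=M, R=P
  W: L=S, R=–
  P: L=O, R=–
  S: L=R, R=–
  B: L=–, R=C
  H: L=G, R=–
  R: L=–, R=–
  C: L=–, R=E
  O: L=–, R=–
  E: L=D, R=–
  G: L=–, R=–
  M: L=–, R=–
  D: L=–, R=–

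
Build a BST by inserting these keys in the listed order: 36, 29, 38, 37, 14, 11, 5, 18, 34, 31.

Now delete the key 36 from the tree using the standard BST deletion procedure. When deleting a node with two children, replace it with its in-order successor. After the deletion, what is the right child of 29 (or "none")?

34

Insert 36: tree is empty, so 36 becomes the root.
Insert 29: 29 < 36 → go left. Place as left child of 36.
Insert 38: 38 > 36 → go right. Place as right child of 36.
Insert 37: 37 > 36 → go right; 37 < 38 → go left. Place as left child of 38.
Insert 14: 14 < 36 → go left; 14 < 29 → go left. Place as left child of 29.
Insert 11: 11 < 36 → go left; 11 < 29 → go left; 11 < 14 → go left. Place as left child of 14.
Insert 5: 5 < 36 → go left; 5 < 29 → go left; 5 < 14 → go left; 5 < 11 → go left. Place as left child of 11.
Insert 18: 18 < 36 → go left; 18 < 29 → go left; 18 > 14 → go right. Place as right child of 14.
Insert 34: 34 < 36 → go left; 34 > 29 → go right. Place as right child of 29.
Insert 31: 31 < 36 → go left; 31 > 29 → go right; 31 < 34 → go left. Place as left child of 34.

Delete 36 (two children — replace with in-order successor).
After deletion, 29's right child: 34.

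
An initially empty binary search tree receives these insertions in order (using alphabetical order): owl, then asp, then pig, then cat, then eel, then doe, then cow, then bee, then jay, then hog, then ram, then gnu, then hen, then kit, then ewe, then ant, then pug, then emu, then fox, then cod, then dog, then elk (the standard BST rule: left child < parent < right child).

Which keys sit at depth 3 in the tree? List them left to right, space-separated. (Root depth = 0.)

bee eel pug

owl: root
asp: left child of owl (depth 1)
pig: right child of owl (depth 1)
cat: right child of asp (depth 2)
eel: right child of cat (depth 3)
doe: left child of eel (depth 4)
cow: left child of doe (depth 5)
bee: left child of cat (depth 3)
jay: right child of eel (depth 4)
hog: left child of jay (depth 5)
ram: right child of pig (depth 2)
gnu: left child of hog (depth 6)
hen: right child of gnu (depth 7)
kit: right child of jay (depth 5)
ewe: left child of gnu (depth 7)
ant: left child of asp (depth 2)
pug: left child of ram (depth 3)
emu: left child of ewe (depth 8)
fox: right child of ewe (depth 8)
cod: left child of cow (depth 6)
dog: right child of doe (depth 5)
elk: left child of emu (depth 9)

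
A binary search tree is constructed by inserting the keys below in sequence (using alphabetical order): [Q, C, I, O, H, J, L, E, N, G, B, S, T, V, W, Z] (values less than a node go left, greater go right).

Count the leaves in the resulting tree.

Resulting structure (node: left, right):
  Q: L=C, R=S
  C: L=B, R=I
  I: L=H, R=O
  O: L=J, R=–
  H: L=E, R=–
  J: L=–, R=L
  L: L=–, R=N
  E: L=–, R=G
  N: L=–, R=–
  G: L=–, R=–
  B: L=–, R=–
  S: L=–, R=T
  T: L=–, R=V
  V: L=–, R=W
  W: L=–, R=Z
  Z: L=–, R=–

Leaves: B, G, N, Z — 4 in total.

4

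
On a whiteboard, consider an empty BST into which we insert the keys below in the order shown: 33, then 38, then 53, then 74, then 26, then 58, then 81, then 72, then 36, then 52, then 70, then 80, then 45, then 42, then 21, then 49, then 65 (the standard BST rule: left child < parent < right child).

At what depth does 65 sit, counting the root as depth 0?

7

33: root
38: right child of 33 (depth 1)
53: right child of 38 (depth 2)
74: right child of 53 (depth 3)
26: left child of 33 (depth 1)
58: left child of 74 (depth 4)
81: right child of 74 (depth 4)
72: right child of 58 (depth 5)
36: left child of 38 (depth 2)
52: left child of 53 (depth 3)
70: left child of 72 (depth 6)
80: left child of 81 (depth 5)
45: left child of 52 (depth 4)
42: left child of 45 (depth 5)
21: left child of 26 (depth 2)
49: right child of 45 (depth 5)
65: left child of 70 (depth 7)

Path to 65: 33 → 38 → 53 → 74 → 58 → 72 → 70 → 65, which is 7 edges.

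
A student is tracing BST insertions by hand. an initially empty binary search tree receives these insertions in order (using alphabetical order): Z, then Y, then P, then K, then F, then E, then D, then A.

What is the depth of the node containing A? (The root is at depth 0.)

7

Insert Z: tree is empty, so Z becomes the root.
Insert Y: Y < Z → go left. Place as left child of Z.
Insert P: P < Z → go left; P < Y → go left. Place as left child of Y.
Insert K: K < Z → go left; K < Y → go left; K < P → go left. Place as left child of P.
Insert F: F < Z → go left; F < Y → go left; F < P → go left; F < K → go left. Place as left child of K.
Insert E: E < Z → go left; E < Y → go left; E < P → go left; E < K → go left; E < F → go left. Place as left child of F.
Insert D: D < Z → go left; D < Y → go left; D < P → go left; D < K → go left; D < F → go left; D < E → go left. Place as left child of E.
Insert A: A < Z → go left; A < Y → go left; A < P → go left; A < K → go left; A < F → go left; A < E → go left; A < D → go left. Place as left child of D.

Path to A: Z → Y → P → K → F → E → D → A, which is 7 edges.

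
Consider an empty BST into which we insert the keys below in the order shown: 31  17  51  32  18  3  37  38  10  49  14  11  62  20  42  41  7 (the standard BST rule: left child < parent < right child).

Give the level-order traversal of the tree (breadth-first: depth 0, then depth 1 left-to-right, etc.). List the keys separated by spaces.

31 17 51 3 18 32 62 10 20 37 7 14 38 11 49 42 41

31: root
17: left child of 31 (depth 1)
51: right child of 31 (depth 1)
32: left child of 51 (depth 2)
18: right child of 17 (depth 2)
3: left child of 17 (depth 2)
37: right child of 32 (depth 3)
38: right child of 37 (depth 4)
10: right child of 3 (depth 3)
49: right child of 38 (depth 5)
14: right child of 10 (depth 4)
11: left child of 14 (depth 5)
62: right child of 51 (depth 2)
20: right child of 18 (depth 3)
42: left child of 49 (depth 6)
41: left child of 42 (depth 7)
7: left child of 10 (depth 4)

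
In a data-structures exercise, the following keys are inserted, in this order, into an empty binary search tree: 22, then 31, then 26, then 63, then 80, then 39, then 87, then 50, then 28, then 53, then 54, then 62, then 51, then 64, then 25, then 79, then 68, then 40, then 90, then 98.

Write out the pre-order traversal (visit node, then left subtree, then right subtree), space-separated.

Insert 22: tree is empty, so 22 becomes the root.
Insert 31: 31 > 22 → go right. Place as right child of 22.
Insert 26: 26 > 22 → go right; 26 < 31 → go left. Place as left child of 31.
Insert 63: 63 > 22 → go right; 63 > 31 → go right. Place as right child of 31.
Insert 80: 80 > 22 → go right; 80 > 31 → go right; 80 > 63 → go right. Place as right child of 63.
Insert 39: 39 > 22 → go right; 39 > 31 → go right; 39 < 63 → go left. Place as left child of 63.
Insert 87: 87 > 22 → go right; 87 > 31 → go right; 87 > 63 → go right; 87 > 80 → go right. Place as right child of 80.
Insert 50: 50 > 22 → go right; 50 > 31 → go right; 50 < 63 → go left; 50 > 39 → go right. Place as right child of 39.
Insert 28: 28 > 22 → go right; 28 < 31 → go left; 28 > 26 → go right. Place as right child of 26.
Insert 53: 53 > 22 → go right; 53 > 31 → go right; 53 < 63 → go left; 53 > 39 → go right; 53 > 50 → go right. Place as right child of 50.
Insert 54: 54 > 22 → go right; 54 > 31 → go right; 54 < 63 → go left; 54 > 39 → go right; 54 > 50 → go right; 54 > 53 → go right. Place as right child of 53.
Insert 62: 62 > 22 → go right; 62 > 31 → go right; 62 < 63 → go left; 62 > 39 → go right; 62 > 50 → go right; 62 > 53 → go right; 62 > 54 → go right. Place as right child of 54.
Insert 51: 51 > 22 → go right; 51 > 31 → go right; 51 < 63 → go left; 51 > 39 → go right; 51 > 50 → go right; 51 < 53 → go left. Place as left child of 53.
Insert 64: 64 > 22 → go right; 64 > 31 → go right; 64 > 63 → go right; 64 < 80 → go left. Place as left child of 80.
Insert 25: 25 > 22 → go right; 25 < 31 → go left; 25 < 26 → go left. Place as left child of 26.
Insert 79: 79 > 22 → go right; 79 > 31 → go right; 79 > 63 → go right; 79 < 80 → go left; 79 > 64 → go right. Place as right child of 64.
Insert 68: 68 > 22 → go right; 68 > 31 → go right; 68 > 63 → go right; 68 < 80 → go left; 68 > 64 → go right; 68 < 79 → go left. Place as left child of 79.
Insert 40: 40 > 22 → go right; 40 > 31 → go right; 40 < 63 → go left; 40 > 39 → go right; 40 < 50 → go left. Place as left child of 50.
Insert 90: 90 > 22 → go right; 90 > 31 → go right; 90 > 63 → go right; 90 > 80 → go right; 90 > 87 → go right. Place as right child of 87.
Insert 98: 98 > 22 → go right; 98 > 31 → go right; 98 > 63 → go right; 98 > 80 → go right; 98 > 87 → go right; 98 > 90 → go right. Place as right child of 90.

22 31 26 25 28 63 39 50 40 53 51 54 62 80 64 79 68 87 90 98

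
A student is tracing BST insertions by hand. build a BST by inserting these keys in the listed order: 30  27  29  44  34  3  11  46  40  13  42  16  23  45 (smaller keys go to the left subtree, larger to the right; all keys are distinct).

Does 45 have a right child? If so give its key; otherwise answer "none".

none

30: root
27: left child of 30 (depth 1)
29: right child of 27 (depth 2)
44: right child of 30 (depth 1)
34: left child of 44 (depth 2)
3: left child of 27 (depth 2)
11: right child of 3 (depth 3)
46: right child of 44 (depth 2)
40: right child of 34 (depth 3)
13: right child of 11 (depth 4)
42: right child of 40 (depth 4)
16: right child of 13 (depth 5)
23: right child of 16 (depth 6)
45: left child of 46 (depth 3)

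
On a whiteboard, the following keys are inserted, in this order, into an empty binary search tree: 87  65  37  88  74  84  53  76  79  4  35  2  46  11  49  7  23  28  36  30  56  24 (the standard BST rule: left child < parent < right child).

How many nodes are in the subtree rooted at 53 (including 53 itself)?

87: root
65: left child of 87 (depth 1)
37: left child of 65 (depth 2)
88: right child of 87 (depth 1)
74: right child of 65 (depth 2)
84: right child of 74 (depth 3)
53: right child of 37 (depth 3)
76: left child of 84 (depth 4)
79: right child of 76 (depth 5)
4: left child of 37 (depth 3)
35: right child of 4 (depth 4)
2: left child of 4 (depth 4)
46: left child of 53 (depth 4)
11: left child of 35 (depth 5)
49: right child of 46 (depth 5)
7: left child of 11 (depth 6)
23: right child of 11 (depth 6)
28: right child of 23 (depth 7)
36: right child of 35 (depth 5)
30: right child of 28 (depth 8)
56: right child of 53 (depth 4)
24: left child of 28 (depth 8)

Subtree rooted at 53 contains: 53, 46, 49, 56 — 4 nodes.

4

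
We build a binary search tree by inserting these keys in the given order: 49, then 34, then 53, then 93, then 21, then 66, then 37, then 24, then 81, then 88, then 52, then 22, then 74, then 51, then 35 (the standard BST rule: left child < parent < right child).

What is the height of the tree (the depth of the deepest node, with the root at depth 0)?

5

Resulting structure (node: left, right):
  49: L=34, R=53
  34: L=21, R=37
  53: L=52, R=93
  93: L=66, R=–
  21: L=–, R=24
  66: L=–, R=81
  37: L=35, R=–
  24: L=22, R=–
  81: L=74, R=88
  88: L=–, R=–
  52: L=51, R=–
  22: L=–, R=–
  74: L=–, R=–
  51: L=–, R=–
  35: L=–, R=–

The deepest node is 88 at depth 5.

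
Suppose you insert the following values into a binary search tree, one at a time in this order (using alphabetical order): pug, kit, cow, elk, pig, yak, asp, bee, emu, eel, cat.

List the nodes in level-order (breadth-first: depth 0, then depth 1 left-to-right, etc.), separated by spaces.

pug kit yak cow pig asp elk bee eel emu cat

Insert pug: tree is empty, so pug becomes the root.
Insert kit: kit < pug → go left. Place as left child of pug.
Insert cow: cow < pug → go left; cow < kit → go left. Place as left child of kit.
Insert elk: elk < pug → go left; elk < kit → go left; elk > cow → go right. Place as right child of cow.
Insert pig: pig < pug → go left; pig > kit → go right. Place as right child of kit.
Insert yak: yak > pug → go right. Place as right child of pug.
Insert asp: asp < pug → go left; asp < kit → go left; asp < cow → go left. Place as left child of cow.
Insert bee: bee < pug → go left; bee < kit → go left; bee < cow → go left; bee > asp → go right. Place as right child of asp.
Insert emu: emu < pug → go left; emu < kit → go left; emu > cow → go right; emu > elk → go right. Place as right child of elk.
Insert eel: eel < pug → go left; eel < kit → go left; eel > cow → go right; eel < elk → go left. Place as left child of elk.
Insert cat: cat < pug → go left; cat < kit → go left; cat < cow → go left; cat > asp → go right; cat > bee → go right. Place as right child of bee.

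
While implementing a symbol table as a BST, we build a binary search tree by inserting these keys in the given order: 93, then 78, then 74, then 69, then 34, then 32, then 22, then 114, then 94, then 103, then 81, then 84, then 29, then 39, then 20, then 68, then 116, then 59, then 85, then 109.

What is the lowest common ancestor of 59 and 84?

Insert 93: tree is empty, so 93 becomes the root.
Insert 78: 78 < 93 → go left. Place as left child of 93.
Insert 74: 74 < 93 → go left; 74 < 78 → go left. Place as left child of 78.
Insert 69: 69 < 93 → go left; 69 < 78 → go left; 69 < 74 → go left. Place as left child of 74.
Insert 34: 34 < 93 → go left; 34 < 78 → go left; 34 < 74 → go left; 34 < 69 → go left. Place as left child of 69.
Insert 32: 32 < 93 → go left; 32 < 78 → go left; 32 < 74 → go left; 32 < 69 → go left; 32 < 34 → go left. Place as left child of 34.
Insert 22: 22 < 93 → go left; 22 < 78 → go left; 22 < 74 → go left; 22 < 69 → go left; 22 < 34 → go left; 22 < 32 → go left. Place as left child of 32.
Insert 114: 114 > 93 → go right. Place as right child of 93.
Insert 94: 94 > 93 → go right; 94 < 114 → go left. Place as left child of 114.
Insert 103: 103 > 93 → go right; 103 < 114 → go left; 103 > 94 → go right. Place as right child of 94.
Insert 81: 81 < 93 → go left; 81 > 78 → go right. Place as right child of 78.
Insert 84: 84 < 93 → go left; 84 > 78 → go right; 84 > 81 → go right. Place as right child of 81.
Insert 29: 29 < 93 → go left; 29 < 78 → go left; 29 < 74 → go left; 29 < 69 → go left; 29 < 34 → go left; 29 < 32 → go left; 29 > 22 → go right. Place as right child of 22.
Insert 39: 39 < 93 → go left; 39 < 78 → go left; 39 < 74 → go left; 39 < 69 → go left; 39 > 34 → go right. Place as right child of 34.
Insert 20: 20 < 93 → go left; 20 < 78 → go left; 20 < 74 → go left; 20 < 69 → go left; 20 < 34 → go left; 20 < 32 → go left; 20 < 22 → go left. Place as left child of 22.
Insert 68: 68 < 93 → go left; 68 < 78 → go left; 68 < 74 → go left; 68 < 69 → go left; 68 > 34 → go right; 68 > 39 → go right. Place as right child of 39.
Insert 116: 116 > 93 → go right; 116 > 114 → go right. Place as right child of 114.
Insert 59: 59 < 93 → go left; 59 < 78 → go left; 59 < 74 → go left; 59 < 69 → go left; 59 > 34 → go right; 59 > 39 → go right; 59 < 68 → go left. Place as left child of 68.
Insert 85: 85 < 93 → go left; 85 > 78 → go right; 85 > 81 → go right; 85 > 84 → go right. Place as right child of 84.
Insert 109: 109 > 93 → go right; 109 < 114 → go left; 109 > 94 → go right; 109 > 103 → go right. Place as right child of 103.

Path to 59: 93 → 78 → 74 → 69 → 34 → 39 → 68 → 59
Path to 84: 93 → 78 → 81 → 84
The paths share a prefix ending at 78, then split left and right.

78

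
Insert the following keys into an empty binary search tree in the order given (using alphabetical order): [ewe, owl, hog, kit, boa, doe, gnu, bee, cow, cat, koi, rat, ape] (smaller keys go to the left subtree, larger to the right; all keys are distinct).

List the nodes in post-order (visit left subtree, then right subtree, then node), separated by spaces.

ape bee cat cow doe boa gnu koi kit hog rat owl ewe

ewe: root
owl: right child of ewe (depth 1)
hog: left child of owl (depth 2)
kit: right child of hog (depth 3)
boa: left child of ewe (depth 1)
doe: right child of boa (depth 2)
gnu: left child of hog (depth 3)
bee: left child of boa (depth 2)
cow: left child of doe (depth 3)
cat: left child of cow (depth 4)
koi: right child of kit (depth 4)
rat: right child of owl (depth 2)
ape: left child of bee (depth 3)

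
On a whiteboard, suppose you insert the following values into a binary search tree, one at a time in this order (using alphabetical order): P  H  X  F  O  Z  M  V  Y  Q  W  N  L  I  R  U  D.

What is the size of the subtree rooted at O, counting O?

Insert P: tree is empty, so P becomes the root.
Insert H: H < P → go left. Place as left child of P.
Insert X: X > P → go right. Place as right child of P.
Insert F: F < P → go left; F < H → go left. Place as left child of H.
Insert O: O < P → go left; O > H → go right. Place as right child of H.
Insert Z: Z > P → go right; Z > X → go right. Place as right child of X.
Insert M: M < P → go left; M > H → go right; M < O → go left. Place as left child of O.
Insert V: V > P → go right; V < X → go left. Place as left child of X.
Insert Y: Y > P → go right; Y > X → go right; Y < Z → go left. Place as left child of Z.
Insert Q: Q > P → go right; Q < X → go left; Q < V → go left. Place as left child of V.
Insert W: W > P → go right; W < X → go left; W > V → go right. Place as right child of V.
Insert N: N < P → go left; N > H → go right; N < O → go left; N > M → go right. Place as right child of M.
Insert L: L < P → go left; L > H → go right; L < O → go left; L < M → go left. Place as left child of M.
Insert I: I < P → go left; I > H → go right; I < O → go left; I < M → go left; I < L → go left. Place as left child of L.
Insert R: R > P → go right; R < X → go left; R < V → go left; R > Q → go right. Place as right child of Q.
Insert U: U > P → go right; U < X → go left; U < V → go left; U > Q → go right; U > R → go right. Place as right child of R.
Insert D: D < P → go left; D < H → go left; D < F → go left. Place as left child of F.

Subtree rooted at O contains: O, M, L, I, N — 5 nodes.

5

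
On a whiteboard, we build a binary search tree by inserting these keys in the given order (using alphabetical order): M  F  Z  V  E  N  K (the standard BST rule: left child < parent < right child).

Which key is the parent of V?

Insert M: tree is empty, so M becomes the root.
Insert F: F < M → go left. Place as left child of M.
Insert Z: Z > M → go right. Place as right child of M.
Insert V: V > M → go right; V < Z → go left. Place as left child of Z.
Insert E: E < M → go left; E < F → go left. Place as left child of F.
Insert N: N > M → go right; N < Z → go left; N < V → go left. Place as left child of V.
Insert K: K < M → go left; K > F → go right. Place as right child of F.

Z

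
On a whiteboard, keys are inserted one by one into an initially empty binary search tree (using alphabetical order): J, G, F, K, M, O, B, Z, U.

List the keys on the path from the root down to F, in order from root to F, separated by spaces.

J G F

Insert J: tree is empty, so J becomes the root.
Insert G: G < J → go left. Place as left child of J.
Insert F: F < J → go left; F < G → go left. Place as left child of G.
Insert K: K > J → go right. Place as right child of J.
Insert M: M > J → go right; M > K → go right. Place as right child of K.
Insert O: O > J → go right; O > K → go right; O > M → go right. Place as right child of M.
Insert B: B < J → go left; B < G → go left; B < F → go left. Place as left child of F.
Insert Z: Z > J → go right; Z > K → go right; Z > M → go right; Z > O → go right. Place as right child of O.
Insert U: U > J → go right; U > K → go right; U > M → go right; U > O → go right; U < Z → go left. Place as left child of Z.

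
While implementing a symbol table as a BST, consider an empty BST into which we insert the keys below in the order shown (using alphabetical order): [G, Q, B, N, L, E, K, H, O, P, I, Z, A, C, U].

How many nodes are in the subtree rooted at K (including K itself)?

G: root
Q: right child of G (depth 1)
B: left child of G (depth 1)
N: left child of Q (depth 2)
L: left child of N (depth 3)
E: right child of B (depth 2)
K: left child of L (depth 4)
H: left child of K (depth 5)
O: right child of N (depth 3)
P: right child of O (depth 4)
I: right child of H (depth 6)
Z: right child of Q (depth 2)
A: left child of B (depth 2)
C: left child of E (depth 3)
U: left child of Z (depth 3)

Subtree rooted at K contains: K, H, I — 3 nodes.

3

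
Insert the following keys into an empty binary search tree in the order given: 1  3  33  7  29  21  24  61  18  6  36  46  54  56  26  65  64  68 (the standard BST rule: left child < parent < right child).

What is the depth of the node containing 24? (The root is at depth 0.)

6

1: root
3: right child of 1 (depth 1)
33: right child of 3 (depth 2)
7: left child of 33 (depth 3)
29: right child of 7 (depth 4)
21: left child of 29 (depth 5)
24: right child of 21 (depth 6)
61: right child of 33 (depth 3)
18: left child of 21 (depth 6)
6: left child of 7 (depth 4)
36: left child of 61 (depth 4)
46: right child of 36 (depth 5)
54: right child of 46 (depth 6)
56: right child of 54 (depth 7)
26: right child of 24 (depth 7)
65: right child of 61 (depth 4)
64: left child of 65 (depth 5)
68: right child of 65 (depth 5)

Path to 24: 1 → 3 → 33 → 7 → 29 → 21 → 24, which is 6 edges.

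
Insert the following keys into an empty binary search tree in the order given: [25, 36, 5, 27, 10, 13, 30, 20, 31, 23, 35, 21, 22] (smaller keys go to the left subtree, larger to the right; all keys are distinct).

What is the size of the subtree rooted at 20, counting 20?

Resulting structure (node: left, right):
  25: L=5, R=36
  36: L=27, R=–
  5: L=–, R=10
  27: L=–, R=30
  10: L=–, R=13
  13: L=–, R=20
  30: L=–, R=31
  20: L=–, R=23
  31: L=–, R=35
  23: L=21, R=–
  35: L=–, R=–
  21: L=–, R=22
  22: L=–, R=–

Subtree rooted at 20 contains: 20, 23, 21, 22 — 4 nodes.

4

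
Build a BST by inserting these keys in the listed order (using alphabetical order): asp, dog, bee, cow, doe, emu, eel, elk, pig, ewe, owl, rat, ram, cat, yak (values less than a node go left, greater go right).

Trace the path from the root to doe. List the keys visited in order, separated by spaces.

asp: root
dog: right child of asp (depth 1)
bee: left child of dog (depth 2)
cow: right child of bee (depth 3)
doe: right child of cow (depth 4)
emu: right child of dog (depth 2)
eel: left child of emu (depth 3)
elk: right child of eel (depth 4)
pig: right child of emu (depth 3)
ewe: left child of pig (depth 4)
owl: right child of ewe (depth 5)
rat: right child of pig (depth 4)
ram: left child of rat (depth 5)
cat: left child of cow (depth 4)
yak: right child of rat (depth 5)

asp dog bee cow doe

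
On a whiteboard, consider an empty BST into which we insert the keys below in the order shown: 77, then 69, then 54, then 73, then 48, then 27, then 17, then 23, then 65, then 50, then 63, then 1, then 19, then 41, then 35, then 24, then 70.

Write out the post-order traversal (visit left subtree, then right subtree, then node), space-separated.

77: root
69: left child of 77 (depth 1)
54: left child of 69 (depth 2)
73: right child of 69 (depth 2)
48: left child of 54 (depth 3)
27: left child of 48 (depth 4)
17: left child of 27 (depth 5)
23: right child of 17 (depth 6)
65: right child of 54 (depth 3)
50: right child of 48 (depth 4)
63: left child of 65 (depth 4)
1: left child of 17 (depth 6)
19: left child of 23 (depth 7)
41: right child of 27 (depth 5)
35: left child of 41 (depth 6)
24: right child of 23 (depth 7)
70: left child of 73 (depth 3)

1 19 24 23 17 35 41 27 50 48 63 65 54 70 73 69 77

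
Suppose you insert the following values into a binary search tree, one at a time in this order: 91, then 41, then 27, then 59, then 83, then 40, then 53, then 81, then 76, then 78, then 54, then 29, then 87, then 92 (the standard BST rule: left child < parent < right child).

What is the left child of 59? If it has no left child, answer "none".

53

Insert 91: tree is empty, so 91 becomes the root.
Insert 41: 41 < 91 → go left. Place as left child of 91.
Insert 27: 27 < 91 → go left; 27 < 41 → go left. Place as left child of 41.
Insert 59: 59 < 91 → go left; 59 > 41 → go right. Place as right child of 41.
Insert 83: 83 < 91 → go left; 83 > 41 → go right; 83 > 59 → go right. Place as right child of 59.
Insert 40: 40 < 91 → go left; 40 < 41 → go left; 40 > 27 → go right. Place as right child of 27.
Insert 53: 53 < 91 → go left; 53 > 41 → go right; 53 < 59 → go left. Place as left child of 59.
Insert 81: 81 < 91 → go left; 81 > 41 → go right; 81 > 59 → go right; 81 < 83 → go left. Place as left child of 83.
Insert 76: 76 < 91 → go left; 76 > 41 → go right; 76 > 59 → go right; 76 < 83 → go left; 76 < 81 → go left. Place as left child of 81.
Insert 78: 78 < 91 → go left; 78 > 41 → go right; 78 > 59 → go right; 78 < 83 → go left; 78 < 81 → go left; 78 > 76 → go right. Place as right child of 76.
Insert 54: 54 < 91 → go left; 54 > 41 → go right; 54 < 59 → go left; 54 > 53 → go right. Place as right child of 53.
Insert 29: 29 < 91 → go left; 29 < 41 → go left; 29 > 27 → go right; 29 < 40 → go left. Place as left child of 40.
Insert 87: 87 < 91 → go left; 87 > 41 → go right; 87 > 59 → go right; 87 > 83 → go right. Place as right child of 83.
Insert 92: 92 > 91 → go right. Place as right child of 91.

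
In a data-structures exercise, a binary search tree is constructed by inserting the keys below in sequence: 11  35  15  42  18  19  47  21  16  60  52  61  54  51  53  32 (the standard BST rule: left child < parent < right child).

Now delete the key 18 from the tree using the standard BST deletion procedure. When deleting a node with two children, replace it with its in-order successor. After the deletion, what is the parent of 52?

11: root
35: right child of 11 (depth 1)
15: left child of 35 (depth 2)
42: right child of 35 (depth 2)
18: right child of 15 (depth 3)
19: right child of 18 (depth 4)
47: right child of 42 (depth 3)
21: right child of 19 (depth 5)
16: left child of 18 (depth 4)
60: right child of 47 (depth 4)
52: left child of 60 (depth 5)
61: right child of 60 (depth 5)
54: right child of 52 (depth 6)
51: left child of 52 (depth 6)
53: left child of 54 (depth 7)
32: right child of 21 (depth 6)

Delete 18 (two children — replace with in-order successor).
After deletion, 52's parent is 60.

60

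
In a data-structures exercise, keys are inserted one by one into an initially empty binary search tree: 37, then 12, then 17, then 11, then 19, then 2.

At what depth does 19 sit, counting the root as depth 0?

Insert 37: tree is empty, so 37 becomes the root.
Insert 12: 12 < 37 → go left. Place as left child of 37.
Insert 17: 17 < 37 → go left; 17 > 12 → go right. Place as right child of 12.
Insert 11: 11 < 37 → go left; 11 < 12 → go left. Place as left child of 12.
Insert 19: 19 < 37 → go left; 19 > 12 → go right; 19 > 17 → go right. Place as right child of 17.
Insert 2: 2 < 37 → go left; 2 < 12 → go left; 2 < 11 → go left. Place as left child of 11.

Path to 19: 37 → 12 → 17 → 19, which is 3 edges.

3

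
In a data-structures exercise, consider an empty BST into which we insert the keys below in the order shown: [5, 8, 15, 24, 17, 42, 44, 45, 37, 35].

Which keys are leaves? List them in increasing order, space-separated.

17 35 45

5: root
8: right child of 5 (depth 1)
15: right child of 8 (depth 2)
24: right child of 15 (depth 3)
17: left child of 24 (depth 4)
42: right child of 24 (depth 4)
44: right child of 42 (depth 5)
45: right child of 44 (depth 6)
37: left child of 42 (depth 5)
35: left child of 37 (depth 6)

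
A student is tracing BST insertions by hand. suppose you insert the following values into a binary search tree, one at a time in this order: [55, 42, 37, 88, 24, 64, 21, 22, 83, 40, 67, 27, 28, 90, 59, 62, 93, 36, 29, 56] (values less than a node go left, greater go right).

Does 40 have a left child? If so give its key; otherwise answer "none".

none

Insert 55: tree is empty, so 55 becomes the root.
Insert 42: 42 < 55 → go left. Place as left child of 55.
Insert 37: 37 < 55 → go left; 37 < 42 → go left. Place as left child of 42.
Insert 88: 88 > 55 → go right. Place as right child of 55.
Insert 24: 24 < 55 → go left; 24 < 42 → go left; 24 < 37 → go left. Place as left child of 37.
Insert 64: 64 > 55 → go right; 64 < 88 → go left. Place as left child of 88.
Insert 21: 21 < 55 → go left; 21 < 42 → go left; 21 < 37 → go left; 21 < 24 → go left. Place as left child of 24.
Insert 22: 22 < 55 → go left; 22 < 42 → go left; 22 < 37 → go left; 22 < 24 → go left; 22 > 21 → go right. Place as right child of 21.
Insert 83: 83 > 55 → go right; 83 < 88 → go left; 83 > 64 → go right. Place as right child of 64.
Insert 40: 40 < 55 → go left; 40 < 42 → go left; 40 > 37 → go right. Place as right child of 37.
Insert 67: 67 > 55 → go right; 67 < 88 → go left; 67 > 64 → go right; 67 < 83 → go left. Place as left child of 83.
Insert 27: 27 < 55 → go left; 27 < 42 → go left; 27 < 37 → go left; 27 > 24 → go right. Place as right child of 24.
Insert 28: 28 < 55 → go left; 28 < 42 → go left; 28 < 37 → go left; 28 > 24 → go right; 28 > 27 → go right. Place as right child of 27.
Insert 90: 90 > 55 → go right; 90 > 88 → go right. Place as right child of 88.
Insert 59: 59 > 55 → go right; 59 < 88 → go left; 59 < 64 → go left. Place as left child of 64.
Insert 62: 62 > 55 → go right; 62 < 88 → go left; 62 < 64 → go left; 62 > 59 → go right. Place as right child of 59.
Insert 93: 93 > 55 → go right; 93 > 88 → go right; 93 > 90 → go right. Place as right child of 90.
Insert 36: 36 < 55 → go left; 36 < 42 → go left; 36 < 37 → go left; 36 > 24 → go right; 36 > 27 → go right; 36 > 28 → go right. Place as right child of 28.
Insert 29: 29 < 55 → go left; 29 < 42 → go left; 29 < 37 → go left; 29 > 24 → go right; 29 > 27 → go right; 29 > 28 → go right; 29 < 36 → go left. Place as left child of 36.
Insert 56: 56 > 55 → go right; 56 < 88 → go left; 56 < 64 → go left; 56 < 59 → go left. Place as left child of 59.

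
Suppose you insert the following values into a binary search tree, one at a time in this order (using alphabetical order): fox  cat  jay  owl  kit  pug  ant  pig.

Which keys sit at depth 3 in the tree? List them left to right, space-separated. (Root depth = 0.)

fox: root
cat: left child of fox (depth 1)
jay: right child of fox (depth 1)
owl: right child of jay (depth 2)
kit: left child of owl (depth 3)
pug: right child of owl (depth 3)
ant: left child of cat (depth 2)
pig: left child of pug (depth 4)

kit pug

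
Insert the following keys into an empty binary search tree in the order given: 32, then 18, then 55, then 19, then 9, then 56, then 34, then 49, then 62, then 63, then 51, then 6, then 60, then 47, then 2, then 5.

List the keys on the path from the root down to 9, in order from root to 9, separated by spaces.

32: root
18: left child of 32 (depth 1)
55: right child of 32 (depth 1)
19: right child of 18 (depth 2)
9: left child of 18 (depth 2)
56: right child of 55 (depth 2)
34: left child of 55 (depth 2)
49: right child of 34 (depth 3)
62: right child of 56 (depth 3)
63: right child of 62 (depth 4)
51: right child of 49 (depth 4)
6: left child of 9 (depth 3)
60: left child of 62 (depth 4)
47: left child of 49 (depth 4)
2: left child of 6 (depth 4)
5: right child of 2 (depth 5)

32 18 9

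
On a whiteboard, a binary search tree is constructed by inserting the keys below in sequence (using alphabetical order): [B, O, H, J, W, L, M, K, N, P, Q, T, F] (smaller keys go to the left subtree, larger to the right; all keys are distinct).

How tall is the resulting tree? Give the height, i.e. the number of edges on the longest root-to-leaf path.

6

B: root
O: right child of B (depth 1)
H: left child of O (depth 2)
J: right child of H (depth 3)
W: right child of O (depth 2)
L: right child of J (depth 4)
M: right child of L (depth 5)
K: left child of L (depth 5)
N: right child of M (depth 6)
P: left child of W (depth 3)
Q: right child of P (depth 4)
T: right child of Q (depth 5)
F: left child of H (depth 3)

The deepest node is N at depth 6.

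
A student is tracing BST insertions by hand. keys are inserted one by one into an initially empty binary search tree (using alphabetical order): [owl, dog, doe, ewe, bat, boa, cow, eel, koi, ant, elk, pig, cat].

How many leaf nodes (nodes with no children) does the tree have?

5

owl: root
dog: left child of owl (depth 1)
doe: left child of dog (depth 2)
ewe: right child of dog (depth 2)
bat: left child of doe (depth 3)
boa: right child of bat (depth 4)
cow: right child of boa (depth 5)
eel: left child of ewe (depth 3)
koi: right child of ewe (depth 3)
ant: left child of bat (depth 4)
elk: right child of eel (depth 4)
pig: right child of owl (depth 1)
cat: left child of cow (depth 6)

Leaves: ant, cat, elk, koi, pig — 5 in total.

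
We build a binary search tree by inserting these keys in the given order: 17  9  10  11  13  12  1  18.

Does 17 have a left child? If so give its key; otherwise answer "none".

Insert 17: tree is empty, so 17 becomes the root.
Insert 9: 9 < 17 → go left. Place as left child of 17.
Insert 10: 10 < 17 → go left; 10 > 9 → go right. Place as right child of 9.
Insert 11: 11 < 17 → go left; 11 > 9 → go right; 11 > 10 → go right. Place as right child of 10.
Insert 13: 13 < 17 → go left; 13 > 9 → go right; 13 > 10 → go right; 13 > 11 → go right. Place as right child of 11.
Insert 12: 12 < 17 → go left; 12 > 9 → go right; 12 > 10 → go right; 12 > 11 → go right; 12 < 13 → go left. Place as left child of 13.
Insert 1: 1 < 17 → go left; 1 < 9 → go left. Place as left child of 9.
Insert 18: 18 > 17 → go right. Place as right child of 17.

9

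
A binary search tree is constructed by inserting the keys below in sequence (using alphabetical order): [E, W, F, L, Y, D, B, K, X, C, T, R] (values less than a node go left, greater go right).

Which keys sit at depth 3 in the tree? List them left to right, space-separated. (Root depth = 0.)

C L X

Insert E: tree is empty, so E becomes the root.
Insert W: W > E → go right. Place as right child of E.
Insert F: F > E → go right; F < W → go left. Place as left child of W.
Insert L: L > E → go right; L < W → go left; L > F → go right. Place as right child of F.
Insert Y: Y > E → go right; Y > W → go right. Place as right child of W.
Insert D: D < E → go left. Place as left child of E.
Insert B: B < E → go left; B < D → go left. Place as left child of D.
Insert K: K > E → go right; K < W → go left; K > F → go right; K < L → go left. Place as left child of L.
Insert X: X > E → go right; X > W → go right; X < Y → go left. Place as left child of Y.
Insert C: C < E → go left; C < D → go left; C > B → go right. Place as right child of B.
Insert T: T > E → go right; T < W → go left; T > F → go right; T > L → go right. Place as right child of L.
Insert R: R > E → go right; R < W → go left; R > F → go right; R > L → go right; R < T → go left. Place as left child of T.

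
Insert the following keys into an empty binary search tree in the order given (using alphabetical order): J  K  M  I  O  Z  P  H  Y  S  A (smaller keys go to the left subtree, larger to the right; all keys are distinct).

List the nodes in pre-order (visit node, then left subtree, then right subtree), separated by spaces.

Insert J: tree is empty, so J becomes the root.
Insert K: K > J → go right. Place as right child of J.
Insert M: M > J → go right; M > K → go right. Place as right child of K.
Insert I: I < J → go left. Place as left child of J.
Insert O: O > J → go right; O > K → go right; O > M → go right. Place as right child of M.
Insert Z: Z > J → go right; Z > K → go right; Z > M → go right; Z > O → go right. Place as right child of O.
Insert P: P > J → go right; P > K → go right; P > M → go right; P > O → go right; P < Z → go left. Place as left child of Z.
Insert H: H < J → go left; H < I → go left. Place as left child of I.
Insert Y: Y > J → go right; Y > K → go right; Y > M → go right; Y > O → go right; Y < Z → go left; Y > P → go right. Place as right child of P.
Insert S: S > J → go right; S > K → go right; S > M → go right; S > O → go right; S < Z → go left; S > P → go right; S < Y → go left. Place as left child of Y.
Insert A: A < J → go left; A < I → go left; A < H → go left. Place as left child of H.

J I H A K M O Z P Y S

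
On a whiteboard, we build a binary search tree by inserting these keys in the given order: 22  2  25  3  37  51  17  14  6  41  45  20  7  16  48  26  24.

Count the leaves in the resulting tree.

6

Resulting structure (node: left, right):
  22: L=2, R=25
  2: L=–, R=3
  25: L=24, R=37
  3: L=–, R=17
  37: L=26, R=51
  51: L=41, R=–
  17: L=14, R=20
  14: L=6, R=16
  6: L=–, R=7
  41: L=–, R=45
  45: L=–, R=48
  20: L=–, R=–
  7: L=–, R=–
  16: L=–, R=–
  48: L=–, R=–
  26: L=–, R=–
  24: L=–, R=–

Leaves: 7, 16, 20, 24, 26, 48 — 6 in total.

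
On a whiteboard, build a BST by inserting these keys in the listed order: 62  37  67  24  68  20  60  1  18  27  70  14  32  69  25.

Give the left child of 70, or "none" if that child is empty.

69

62: root
37: left child of 62 (depth 1)
67: right child of 62 (depth 1)
24: left child of 37 (depth 2)
68: right child of 67 (depth 2)
20: left child of 24 (depth 3)
60: right child of 37 (depth 2)
1: left child of 20 (depth 4)
18: right child of 1 (depth 5)
27: right child of 24 (depth 3)
70: right child of 68 (depth 3)
14: left child of 18 (depth 6)
32: right child of 27 (depth 4)
69: left child of 70 (depth 4)
25: left child of 27 (depth 4)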